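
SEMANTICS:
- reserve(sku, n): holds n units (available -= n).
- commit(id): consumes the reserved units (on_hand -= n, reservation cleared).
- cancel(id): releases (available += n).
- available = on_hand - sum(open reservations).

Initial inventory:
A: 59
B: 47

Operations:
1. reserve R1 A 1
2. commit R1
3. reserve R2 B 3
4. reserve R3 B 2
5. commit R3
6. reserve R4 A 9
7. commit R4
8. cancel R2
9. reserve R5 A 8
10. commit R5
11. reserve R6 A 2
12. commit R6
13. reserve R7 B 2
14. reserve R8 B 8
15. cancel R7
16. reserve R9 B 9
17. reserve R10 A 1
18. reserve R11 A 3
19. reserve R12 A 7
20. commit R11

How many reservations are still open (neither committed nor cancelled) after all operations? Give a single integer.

Answer: 4

Derivation:
Step 1: reserve R1 A 1 -> on_hand[A=59 B=47] avail[A=58 B=47] open={R1}
Step 2: commit R1 -> on_hand[A=58 B=47] avail[A=58 B=47] open={}
Step 3: reserve R2 B 3 -> on_hand[A=58 B=47] avail[A=58 B=44] open={R2}
Step 4: reserve R3 B 2 -> on_hand[A=58 B=47] avail[A=58 B=42] open={R2,R3}
Step 5: commit R3 -> on_hand[A=58 B=45] avail[A=58 B=42] open={R2}
Step 6: reserve R4 A 9 -> on_hand[A=58 B=45] avail[A=49 B=42] open={R2,R4}
Step 7: commit R4 -> on_hand[A=49 B=45] avail[A=49 B=42] open={R2}
Step 8: cancel R2 -> on_hand[A=49 B=45] avail[A=49 B=45] open={}
Step 9: reserve R5 A 8 -> on_hand[A=49 B=45] avail[A=41 B=45] open={R5}
Step 10: commit R5 -> on_hand[A=41 B=45] avail[A=41 B=45] open={}
Step 11: reserve R6 A 2 -> on_hand[A=41 B=45] avail[A=39 B=45] open={R6}
Step 12: commit R6 -> on_hand[A=39 B=45] avail[A=39 B=45] open={}
Step 13: reserve R7 B 2 -> on_hand[A=39 B=45] avail[A=39 B=43] open={R7}
Step 14: reserve R8 B 8 -> on_hand[A=39 B=45] avail[A=39 B=35] open={R7,R8}
Step 15: cancel R7 -> on_hand[A=39 B=45] avail[A=39 B=37] open={R8}
Step 16: reserve R9 B 9 -> on_hand[A=39 B=45] avail[A=39 B=28] open={R8,R9}
Step 17: reserve R10 A 1 -> on_hand[A=39 B=45] avail[A=38 B=28] open={R10,R8,R9}
Step 18: reserve R11 A 3 -> on_hand[A=39 B=45] avail[A=35 B=28] open={R10,R11,R8,R9}
Step 19: reserve R12 A 7 -> on_hand[A=39 B=45] avail[A=28 B=28] open={R10,R11,R12,R8,R9}
Step 20: commit R11 -> on_hand[A=36 B=45] avail[A=28 B=28] open={R10,R12,R8,R9}
Open reservations: ['R10', 'R12', 'R8', 'R9'] -> 4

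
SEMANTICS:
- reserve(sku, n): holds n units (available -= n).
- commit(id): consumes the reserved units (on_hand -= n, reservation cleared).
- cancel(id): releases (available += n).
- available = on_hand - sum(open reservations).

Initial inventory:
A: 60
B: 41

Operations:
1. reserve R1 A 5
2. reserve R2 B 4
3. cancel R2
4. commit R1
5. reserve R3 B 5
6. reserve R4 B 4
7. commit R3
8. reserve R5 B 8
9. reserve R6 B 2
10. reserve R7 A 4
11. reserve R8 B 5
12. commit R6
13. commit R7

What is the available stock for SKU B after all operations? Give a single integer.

Answer: 17

Derivation:
Step 1: reserve R1 A 5 -> on_hand[A=60 B=41] avail[A=55 B=41] open={R1}
Step 2: reserve R2 B 4 -> on_hand[A=60 B=41] avail[A=55 B=37] open={R1,R2}
Step 3: cancel R2 -> on_hand[A=60 B=41] avail[A=55 B=41] open={R1}
Step 4: commit R1 -> on_hand[A=55 B=41] avail[A=55 B=41] open={}
Step 5: reserve R3 B 5 -> on_hand[A=55 B=41] avail[A=55 B=36] open={R3}
Step 6: reserve R4 B 4 -> on_hand[A=55 B=41] avail[A=55 B=32] open={R3,R4}
Step 7: commit R3 -> on_hand[A=55 B=36] avail[A=55 B=32] open={R4}
Step 8: reserve R5 B 8 -> on_hand[A=55 B=36] avail[A=55 B=24] open={R4,R5}
Step 9: reserve R6 B 2 -> on_hand[A=55 B=36] avail[A=55 B=22] open={R4,R5,R6}
Step 10: reserve R7 A 4 -> on_hand[A=55 B=36] avail[A=51 B=22] open={R4,R5,R6,R7}
Step 11: reserve R8 B 5 -> on_hand[A=55 B=36] avail[A=51 B=17] open={R4,R5,R6,R7,R8}
Step 12: commit R6 -> on_hand[A=55 B=34] avail[A=51 B=17] open={R4,R5,R7,R8}
Step 13: commit R7 -> on_hand[A=51 B=34] avail[A=51 B=17] open={R4,R5,R8}
Final available[B] = 17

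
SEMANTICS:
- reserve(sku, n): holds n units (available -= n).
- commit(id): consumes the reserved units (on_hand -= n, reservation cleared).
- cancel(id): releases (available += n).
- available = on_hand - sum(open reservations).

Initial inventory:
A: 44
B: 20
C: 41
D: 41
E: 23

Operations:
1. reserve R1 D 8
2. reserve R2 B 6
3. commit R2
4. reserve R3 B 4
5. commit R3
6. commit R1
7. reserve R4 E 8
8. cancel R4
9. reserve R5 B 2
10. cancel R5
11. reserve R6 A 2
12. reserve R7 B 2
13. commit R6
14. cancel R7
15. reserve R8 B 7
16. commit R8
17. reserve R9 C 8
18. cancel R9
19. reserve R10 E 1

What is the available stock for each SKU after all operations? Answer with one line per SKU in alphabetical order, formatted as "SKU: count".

Answer: A: 42
B: 3
C: 41
D: 33
E: 22

Derivation:
Step 1: reserve R1 D 8 -> on_hand[A=44 B=20 C=41 D=41 E=23] avail[A=44 B=20 C=41 D=33 E=23] open={R1}
Step 2: reserve R2 B 6 -> on_hand[A=44 B=20 C=41 D=41 E=23] avail[A=44 B=14 C=41 D=33 E=23] open={R1,R2}
Step 3: commit R2 -> on_hand[A=44 B=14 C=41 D=41 E=23] avail[A=44 B=14 C=41 D=33 E=23] open={R1}
Step 4: reserve R3 B 4 -> on_hand[A=44 B=14 C=41 D=41 E=23] avail[A=44 B=10 C=41 D=33 E=23] open={R1,R3}
Step 5: commit R3 -> on_hand[A=44 B=10 C=41 D=41 E=23] avail[A=44 B=10 C=41 D=33 E=23] open={R1}
Step 6: commit R1 -> on_hand[A=44 B=10 C=41 D=33 E=23] avail[A=44 B=10 C=41 D=33 E=23] open={}
Step 7: reserve R4 E 8 -> on_hand[A=44 B=10 C=41 D=33 E=23] avail[A=44 B=10 C=41 D=33 E=15] open={R4}
Step 8: cancel R4 -> on_hand[A=44 B=10 C=41 D=33 E=23] avail[A=44 B=10 C=41 D=33 E=23] open={}
Step 9: reserve R5 B 2 -> on_hand[A=44 B=10 C=41 D=33 E=23] avail[A=44 B=8 C=41 D=33 E=23] open={R5}
Step 10: cancel R5 -> on_hand[A=44 B=10 C=41 D=33 E=23] avail[A=44 B=10 C=41 D=33 E=23] open={}
Step 11: reserve R6 A 2 -> on_hand[A=44 B=10 C=41 D=33 E=23] avail[A=42 B=10 C=41 D=33 E=23] open={R6}
Step 12: reserve R7 B 2 -> on_hand[A=44 B=10 C=41 D=33 E=23] avail[A=42 B=8 C=41 D=33 E=23] open={R6,R7}
Step 13: commit R6 -> on_hand[A=42 B=10 C=41 D=33 E=23] avail[A=42 B=8 C=41 D=33 E=23] open={R7}
Step 14: cancel R7 -> on_hand[A=42 B=10 C=41 D=33 E=23] avail[A=42 B=10 C=41 D=33 E=23] open={}
Step 15: reserve R8 B 7 -> on_hand[A=42 B=10 C=41 D=33 E=23] avail[A=42 B=3 C=41 D=33 E=23] open={R8}
Step 16: commit R8 -> on_hand[A=42 B=3 C=41 D=33 E=23] avail[A=42 B=3 C=41 D=33 E=23] open={}
Step 17: reserve R9 C 8 -> on_hand[A=42 B=3 C=41 D=33 E=23] avail[A=42 B=3 C=33 D=33 E=23] open={R9}
Step 18: cancel R9 -> on_hand[A=42 B=3 C=41 D=33 E=23] avail[A=42 B=3 C=41 D=33 E=23] open={}
Step 19: reserve R10 E 1 -> on_hand[A=42 B=3 C=41 D=33 E=23] avail[A=42 B=3 C=41 D=33 E=22] open={R10}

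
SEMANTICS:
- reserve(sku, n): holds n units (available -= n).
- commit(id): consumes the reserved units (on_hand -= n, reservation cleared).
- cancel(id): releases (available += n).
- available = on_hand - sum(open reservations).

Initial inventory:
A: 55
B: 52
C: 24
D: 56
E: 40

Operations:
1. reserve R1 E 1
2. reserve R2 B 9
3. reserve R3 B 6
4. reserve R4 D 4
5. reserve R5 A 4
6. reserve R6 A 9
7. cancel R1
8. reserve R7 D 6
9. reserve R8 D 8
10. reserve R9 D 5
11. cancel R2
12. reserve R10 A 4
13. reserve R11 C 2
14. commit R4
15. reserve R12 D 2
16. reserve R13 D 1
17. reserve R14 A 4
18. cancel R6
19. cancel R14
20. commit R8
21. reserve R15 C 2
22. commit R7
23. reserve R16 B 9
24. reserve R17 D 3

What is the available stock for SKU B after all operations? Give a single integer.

Step 1: reserve R1 E 1 -> on_hand[A=55 B=52 C=24 D=56 E=40] avail[A=55 B=52 C=24 D=56 E=39] open={R1}
Step 2: reserve R2 B 9 -> on_hand[A=55 B=52 C=24 D=56 E=40] avail[A=55 B=43 C=24 D=56 E=39] open={R1,R2}
Step 3: reserve R3 B 6 -> on_hand[A=55 B=52 C=24 D=56 E=40] avail[A=55 B=37 C=24 D=56 E=39] open={R1,R2,R3}
Step 4: reserve R4 D 4 -> on_hand[A=55 B=52 C=24 D=56 E=40] avail[A=55 B=37 C=24 D=52 E=39] open={R1,R2,R3,R4}
Step 5: reserve R5 A 4 -> on_hand[A=55 B=52 C=24 D=56 E=40] avail[A=51 B=37 C=24 D=52 E=39] open={R1,R2,R3,R4,R5}
Step 6: reserve R6 A 9 -> on_hand[A=55 B=52 C=24 D=56 E=40] avail[A=42 B=37 C=24 D=52 E=39] open={R1,R2,R3,R4,R5,R6}
Step 7: cancel R1 -> on_hand[A=55 B=52 C=24 D=56 E=40] avail[A=42 B=37 C=24 D=52 E=40] open={R2,R3,R4,R5,R6}
Step 8: reserve R7 D 6 -> on_hand[A=55 B=52 C=24 D=56 E=40] avail[A=42 B=37 C=24 D=46 E=40] open={R2,R3,R4,R5,R6,R7}
Step 9: reserve R8 D 8 -> on_hand[A=55 B=52 C=24 D=56 E=40] avail[A=42 B=37 C=24 D=38 E=40] open={R2,R3,R4,R5,R6,R7,R8}
Step 10: reserve R9 D 5 -> on_hand[A=55 B=52 C=24 D=56 E=40] avail[A=42 B=37 C=24 D=33 E=40] open={R2,R3,R4,R5,R6,R7,R8,R9}
Step 11: cancel R2 -> on_hand[A=55 B=52 C=24 D=56 E=40] avail[A=42 B=46 C=24 D=33 E=40] open={R3,R4,R5,R6,R7,R8,R9}
Step 12: reserve R10 A 4 -> on_hand[A=55 B=52 C=24 D=56 E=40] avail[A=38 B=46 C=24 D=33 E=40] open={R10,R3,R4,R5,R6,R7,R8,R9}
Step 13: reserve R11 C 2 -> on_hand[A=55 B=52 C=24 D=56 E=40] avail[A=38 B=46 C=22 D=33 E=40] open={R10,R11,R3,R4,R5,R6,R7,R8,R9}
Step 14: commit R4 -> on_hand[A=55 B=52 C=24 D=52 E=40] avail[A=38 B=46 C=22 D=33 E=40] open={R10,R11,R3,R5,R6,R7,R8,R9}
Step 15: reserve R12 D 2 -> on_hand[A=55 B=52 C=24 D=52 E=40] avail[A=38 B=46 C=22 D=31 E=40] open={R10,R11,R12,R3,R5,R6,R7,R8,R9}
Step 16: reserve R13 D 1 -> on_hand[A=55 B=52 C=24 D=52 E=40] avail[A=38 B=46 C=22 D=30 E=40] open={R10,R11,R12,R13,R3,R5,R6,R7,R8,R9}
Step 17: reserve R14 A 4 -> on_hand[A=55 B=52 C=24 D=52 E=40] avail[A=34 B=46 C=22 D=30 E=40] open={R10,R11,R12,R13,R14,R3,R5,R6,R7,R8,R9}
Step 18: cancel R6 -> on_hand[A=55 B=52 C=24 D=52 E=40] avail[A=43 B=46 C=22 D=30 E=40] open={R10,R11,R12,R13,R14,R3,R5,R7,R8,R9}
Step 19: cancel R14 -> on_hand[A=55 B=52 C=24 D=52 E=40] avail[A=47 B=46 C=22 D=30 E=40] open={R10,R11,R12,R13,R3,R5,R7,R8,R9}
Step 20: commit R8 -> on_hand[A=55 B=52 C=24 D=44 E=40] avail[A=47 B=46 C=22 D=30 E=40] open={R10,R11,R12,R13,R3,R5,R7,R9}
Step 21: reserve R15 C 2 -> on_hand[A=55 B=52 C=24 D=44 E=40] avail[A=47 B=46 C=20 D=30 E=40] open={R10,R11,R12,R13,R15,R3,R5,R7,R9}
Step 22: commit R7 -> on_hand[A=55 B=52 C=24 D=38 E=40] avail[A=47 B=46 C=20 D=30 E=40] open={R10,R11,R12,R13,R15,R3,R5,R9}
Step 23: reserve R16 B 9 -> on_hand[A=55 B=52 C=24 D=38 E=40] avail[A=47 B=37 C=20 D=30 E=40] open={R10,R11,R12,R13,R15,R16,R3,R5,R9}
Step 24: reserve R17 D 3 -> on_hand[A=55 B=52 C=24 D=38 E=40] avail[A=47 B=37 C=20 D=27 E=40] open={R10,R11,R12,R13,R15,R16,R17,R3,R5,R9}
Final available[B] = 37

Answer: 37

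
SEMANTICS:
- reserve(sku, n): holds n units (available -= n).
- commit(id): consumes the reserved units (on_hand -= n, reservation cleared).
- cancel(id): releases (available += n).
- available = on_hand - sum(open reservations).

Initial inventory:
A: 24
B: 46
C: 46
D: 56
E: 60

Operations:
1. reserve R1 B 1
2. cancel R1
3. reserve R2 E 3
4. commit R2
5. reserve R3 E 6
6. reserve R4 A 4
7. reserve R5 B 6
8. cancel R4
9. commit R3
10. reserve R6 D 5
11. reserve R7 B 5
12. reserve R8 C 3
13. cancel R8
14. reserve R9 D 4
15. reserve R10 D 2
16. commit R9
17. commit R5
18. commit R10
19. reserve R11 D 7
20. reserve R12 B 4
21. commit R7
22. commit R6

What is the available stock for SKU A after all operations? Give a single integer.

Step 1: reserve R1 B 1 -> on_hand[A=24 B=46 C=46 D=56 E=60] avail[A=24 B=45 C=46 D=56 E=60] open={R1}
Step 2: cancel R1 -> on_hand[A=24 B=46 C=46 D=56 E=60] avail[A=24 B=46 C=46 D=56 E=60] open={}
Step 3: reserve R2 E 3 -> on_hand[A=24 B=46 C=46 D=56 E=60] avail[A=24 B=46 C=46 D=56 E=57] open={R2}
Step 4: commit R2 -> on_hand[A=24 B=46 C=46 D=56 E=57] avail[A=24 B=46 C=46 D=56 E=57] open={}
Step 5: reserve R3 E 6 -> on_hand[A=24 B=46 C=46 D=56 E=57] avail[A=24 B=46 C=46 D=56 E=51] open={R3}
Step 6: reserve R4 A 4 -> on_hand[A=24 B=46 C=46 D=56 E=57] avail[A=20 B=46 C=46 D=56 E=51] open={R3,R4}
Step 7: reserve R5 B 6 -> on_hand[A=24 B=46 C=46 D=56 E=57] avail[A=20 B=40 C=46 D=56 E=51] open={R3,R4,R5}
Step 8: cancel R4 -> on_hand[A=24 B=46 C=46 D=56 E=57] avail[A=24 B=40 C=46 D=56 E=51] open={R3,R5}
Step 9: commit R3 -> on_hand[A=24 B=46 C=46 D=56 E=51] avail[A=24 B=40 C=46 D=56 E=51] open={R5}
Step 10: reserve R6 D 5 -> on_hand[A=24 B=46 C=46 D=56 E=51] avail[A=24 B=40 C=46 D=51 E=51] open={R5,R6}
Step 11: reserve R7 B 5 -> on_hand[A=24 B=46 C=46 D=56 E=51] avail[A=24 B=35 C=46 D=51 E=51] open={R5,R6,R7}
Step 12: reserve R8 C 3 -> on_hand[A=24 B=46 C=46 D=56 E=51] avail[A=24 B=35 C=43 D=51 E=51] open={R5,R6,R7,R8}
Step 13: cancel R8 -> on_hand[A=24 B=46 C=46 D=56 E=51] avail[A=24 B=35 C=46 D=51 E=51] open={R5,R6,R7}
Step 14: reserve R9 D 4 -> on_hand[A=24 B=46 C=46 D=56 E=51] avail[A=24 B=35 C=46 D=47 E=51] open={R5,R6,R7,R9}
Step 15: reserve R10 D 2 -> on_hand[A=24 B=46 C=46 D=56 E=51] avail[A=24 B=35 C=46 D=45 E=51] open={R10,R5,R6,R7,R9}
Step 16: commit R9 -> on_hand[A=24 B=46 C=46 D=52 E=51] avail[A=24 B=35 C=46 D=45 E=51] open={R10,R5,R6,R7}
Step 17: commit R5 -> on_hand[A=24 B=40 C=46 D=52 E=51] avail[A=24 B=35 C=46 D=45 E=51] open={R10,R6,R7}
Step 18: commit R10 -> on_hand[A=24 B=40 C=46 D=50 E=51] avail[A=24 B=35 C=46 D=45 E=51] open={R6,R7}
Step 19: reserve R11 D 7 -> on_hand[A=24 B=40 C=46 D=50 E=51] avail[A=24 B=35 C=46 D=38 E=51] open={R11,R6,R7}
Step 20: reserve R12 B 4 -> on_hand[A=24 B=40 C=46 D=50 E=51] avail[A=24 B=31 C=46 D=38 E=51] open={R11,R12,R6,R7}
Step 21: commit R7 -> on_hand[A=24 B=35 C=46 D=50 E=51] avail[A=24 B=31 C=46 D=38 E=51] open={R11,R12,R6}
Step 22: commit R6 -> on_hand[A=24 B=35 C=46 D=45 E=51] avail[A=24 B=31 C=46 D=38 E=51] open={R11,R12}
Final available[A] = 24

Answer: 24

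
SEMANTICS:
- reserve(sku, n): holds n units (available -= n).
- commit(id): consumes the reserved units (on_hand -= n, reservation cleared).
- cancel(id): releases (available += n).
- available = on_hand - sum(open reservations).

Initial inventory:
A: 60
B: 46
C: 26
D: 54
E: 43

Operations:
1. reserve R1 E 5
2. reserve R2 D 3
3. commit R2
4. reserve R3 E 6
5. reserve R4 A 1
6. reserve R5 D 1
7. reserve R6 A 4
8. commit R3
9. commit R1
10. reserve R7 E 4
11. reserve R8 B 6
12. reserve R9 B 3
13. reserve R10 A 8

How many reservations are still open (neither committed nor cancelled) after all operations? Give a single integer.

Answer: 7

Derivation:
Step 1: reserve R1 E 5 -> on_hand[A=60 B=46 C=26 D=54 E=43] avail[A=60 B=46 C=26 D=54 E=38] open={R1}
Step 2: reserve R2 D 3 -> on_hand[A=60 B=46 C=26 D=54 E=43] avail[A=60 B=46 C=26 D=51 E=38] open={R1,R2}
Step 3: commit R2 -> on_hand[A=60 B=46 C=26 D=51 E=43] avail[A=60 B=46 C=26 D=51 E=38] open={R1}
Step 4: reserve R3 E 6 -> on_hand[A=60 B=46 C=26 D=51 E=43] avail[A=60 B=46 C=26 D=51 E=32] open={R1,R3}
Step 5: reserve R4 A 1 -> on_hand[A=60 B=46 C=26 D=51 E=43] avail[A=59 B=46 C=26 D=51 E=32] open={R1,R3,R4}
Step 6: reserve R5 D 1 -> on_hand[A=60 B=46 C=26 D=51 E=43] avail[A=59 B=46 C=26 D=50 E=32] open={R1,R3,R4,R5}
Step 7: reserve R6 A 4 -> on_hand[A=60 B=46 C=26 D=51 E=43] avail[A=55 B=46 C=26 D=50 E=32] open={R1,R3,R4,R5,R6}
Step 8: commit R3 -> on_hand[A=60 B=46 C=26 D=51 E=37] avail[A=55 B=46 C=26 D=50 E=32] open={R1,R4,R5,R6}
Step 9: commit R1 -> on_hand[A=60 B=46 C=26 D=51 E=32] avail[A=55 B=46 C=26 D=50 E=32] open={R4,R5,R6}
Step 10: reserve R7 E 4 -> on_hand[A=60 B=46 C=26 D=51 E=32] avail[A=55 B=46 C=26 D=50 E=28] open={R4,R5,R6,R7}
Step 11: reserve R8 B 6 -> on_hand[A=60 B=46 C=26 D=51 E=32] avail[A=55 B=40 C=26 D=50 E=28] open={R4,R5,R6,R7,R8}
Step 12: reserve R9 B 3 -> on_hand[A=60 B=46 C=26 D=51 E=32] avail[A=55 B=37 C=26 D=50 E=28] open={R4,R5,R6,R7,R8,R9}
Step 13: reserve R10 A 8 -> on_hand[A=60 B=46 C=26 D=51 E=32] avail[A=47 B=37 C=26 D=50 E=28] open={R10,R4,R5,R6,R7,R8,R9}
Open reservations: ['R10', 'R4', 'R5', 'R6', 'R7', 'R8', 'R9'] -> 7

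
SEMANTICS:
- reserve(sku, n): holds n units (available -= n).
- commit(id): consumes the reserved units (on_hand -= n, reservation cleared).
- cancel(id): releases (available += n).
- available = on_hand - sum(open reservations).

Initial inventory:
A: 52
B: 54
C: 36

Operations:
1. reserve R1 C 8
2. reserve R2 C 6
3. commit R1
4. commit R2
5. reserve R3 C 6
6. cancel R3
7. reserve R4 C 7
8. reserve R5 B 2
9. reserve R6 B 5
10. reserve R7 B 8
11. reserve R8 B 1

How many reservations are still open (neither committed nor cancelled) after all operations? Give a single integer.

Step 1: reserve R1 C 8 -> on_hand[A=52 B=54 C=36] avail[A=52 B=54 C=28] open={R1}
Step 2: reserve R2 C 6 -> on_hand[A=52 B=54 C=36] avail[A=52 B=54 C=22] open={R1,R2}
Step 3: commit R1 -> on_hand[A=52 B=54 C=28] avail[A=52 B=54 C=22] open={R2}
Step 4: commit R2 -> on_hand[A=52 B=54 C=22] avail[A=52 B=54 C=22] open={}
Step 5: reserve R3 C 6 -> on_hand[A=52 B=54 C=22] avail[A=52 B=54 C=16] open={R3}
Step 6: cancel R3 -> on_hand[A=52 B=54 C=22] avail[A=52 B=54 C=22] open={}
Step 7: reserve R4 C 7 -> on_hand[A=52 B=54 C=22] avail[A=52 B=54 C=15] open={R4}
Step 8: reserve R5 B 2 -> on_hand[A=52 B=54 C=22] avail[A=52 B=52 C=15] open={R4,R5}
Step 9: reserve R6 B 5 -> on_hand[A=52 B=54 C=22] avail[A=52 B=47 C=15] open={R4,R5,R6}
Step 10: reserve R7 B 8 -> on_hand[A=52 B=54 C=22] avail[A=52 B=39 C=15] open={R4,R5,R6,R7}
Step 11: reserve R8 B 1 -> on_hand[A=52 B=54 C=22] avail[A=52 B=38 C=15] open={R4,R5,R6,R7,R8}
Open reservations: ['R4', 'R5', 'R6', 'R7', 'R8'] -> 5

Answer: 5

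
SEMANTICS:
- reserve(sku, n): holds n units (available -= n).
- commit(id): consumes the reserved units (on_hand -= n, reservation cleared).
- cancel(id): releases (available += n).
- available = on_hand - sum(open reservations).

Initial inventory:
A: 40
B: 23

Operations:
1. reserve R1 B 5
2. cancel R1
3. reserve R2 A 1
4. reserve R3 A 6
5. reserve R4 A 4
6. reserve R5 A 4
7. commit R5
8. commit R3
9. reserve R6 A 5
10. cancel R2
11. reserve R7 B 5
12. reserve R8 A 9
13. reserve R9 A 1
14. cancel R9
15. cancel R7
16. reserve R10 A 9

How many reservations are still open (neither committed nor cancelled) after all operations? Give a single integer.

Step 1: reserve R1 B 5 -> on_hand[A=40 B=23] avail[A=40 B=18] open={R1}
Step 2: cancel R1 -> on_hand[A=40 B=23] avail[A=40 B=23] open={}
Step 3: reserve R2 A 1 -> on_hand[A=40 B=23] avail[A=39 B=23] open={R2}
Step 4: reserve R3 A 6 -> on_hand[A=40 B=23] avail[A=33 B=23] open={R2,R3}
Step 5: reserve R4 A 4 -> on_hand[A=40 B=23] avail[A=29 B=23] open={R2,R3,R4}
Step 6: reserve R5 A 4 -> on_hand[A=40 B=23] avail[A=25 B=23] open={R2,R3,R4,R5}
Step 7: commit R5 -> on_hand[A=36 B=23] avail[A=25 B=23] open={R2,R3,R4}
Step 8: commit R3 -> on_hand[A=30 B=23] avail[A=25 B=23] open={R2,R4}
Step 9: reserve R6 A 5 -> on_hand[A=30 B=23] avail[A=20 B=23] open={R2,R4,R6}
Step 10: cancel R2 -> on_hand[A=30 B=23] avail[A=21 B=23] open={R4,R6}
Step 11: reserve R7 B 5 -> on_hand[A=30 B=23] avail[A=21 B=18] open={R4,R6,R7}
Step 12: reserve R8 A 9 -> on_hand[A=30 B=23] avail[A=12 B=18] open={R4,R6,R7,R8}
Step 13: reserve R9 A 1 -> on_hand[A=30 B=23] avail[A=11 B=18] open={R4,R6,R7,R8,R9}
Step 14: cancel R9 -> on_hand[A=30 B=23] avail[A=12 B=18] open={R4,R6,R7,R8}
Step 15: cancel R7 -> on_hand[A=30 B=23] avail[A=12 B=23] open={R4,R6,R8}
Step 16: reserve R10 A 9 -> on_hand[A=30 B=23] avail[A=3 B=23] open={R10,R4,R6,R8}
Open reservations: ['R10', 'R4', 'R6', 'R8'] -> 4

Answer: 4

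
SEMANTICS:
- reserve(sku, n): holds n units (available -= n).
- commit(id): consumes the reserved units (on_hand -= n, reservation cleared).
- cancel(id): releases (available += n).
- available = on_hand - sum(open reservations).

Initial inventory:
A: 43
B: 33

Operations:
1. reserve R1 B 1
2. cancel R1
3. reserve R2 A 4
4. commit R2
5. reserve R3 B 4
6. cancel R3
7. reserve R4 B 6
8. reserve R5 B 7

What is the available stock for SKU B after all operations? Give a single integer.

Answer: 20

Derivation:
Step 1: reserve R1 B 1 -> on_hand[A=43 B=33] avail[A=43 B=32] open={R1}
Step 2: cancel R1 -> on_hand[A=43 B=33] avail[A=43 B=33] open={}
Step 3: reserve R2 A 4 -> on_hand[A=43 B=33] avail[A=39 B=33] open={R2}
Step 4: commit R2 -> on_hand[A=39 B=33] avail[A=39 B=33] open={}
Step 5: reserve R3 B 4 -> on_hand[A=39 B=33] avail[A=39 B=29] open={R3}
Step 6: cancel R3 -> on_hand[A=39 B=33] avail[A=39 B=33] open={}
Step 7: reserve R4 B 6 -> on_hand[A=39 B=33] avail[A=39 B=27] open={R4}
Step 8: reserve R5 B 7 -> on_hand[A=39 B=33] avail[A=39 B=20] open={R4,R5}
Final available[B] = 20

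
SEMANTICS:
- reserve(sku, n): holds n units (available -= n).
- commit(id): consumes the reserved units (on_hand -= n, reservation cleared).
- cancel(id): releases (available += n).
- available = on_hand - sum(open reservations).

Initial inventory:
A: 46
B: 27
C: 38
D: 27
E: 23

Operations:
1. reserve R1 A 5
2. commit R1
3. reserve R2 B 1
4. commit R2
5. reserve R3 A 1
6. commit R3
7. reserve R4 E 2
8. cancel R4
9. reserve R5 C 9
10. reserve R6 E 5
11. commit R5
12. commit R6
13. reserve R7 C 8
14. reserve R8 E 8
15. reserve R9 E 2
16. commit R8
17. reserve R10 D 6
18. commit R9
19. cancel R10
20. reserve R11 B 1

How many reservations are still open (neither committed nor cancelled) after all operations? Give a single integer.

Answer: 2

Derivation:
Step 1: reserve R1 A 5 -> on_hand[A=46 B=27 C=38 D=27 E=23] avail[A=41 B=27 C=38 D=27 E=23] open={R1}
Step 2: commit R1 -> on_hand[A=41 B=27 C=38 D=27 E=23] avail[A=41 B=27 C=38 D=27 E=23] open={}
Step 3: reserve R2 B 1 -> on_hand[A=41 B=27 C=38 D=27 E=23] avail[A=41 B=26 C=38 D=27 E=23] open={R2}
Step 4: commit R2 -> on_hand[A=41 B=26 C=38 D=27 E=23] avail[A=41 B=26 C=38 D=27 E=23] open={}
Step 5: reserve R3 A 1 -> on_hand[A=41 B=26 C=38 D=27 E=23] avail[A=40 B=26 C=38 D=27 E=23] open={R3}
Step 6: commit R3 -> on_hand[A=40 B=26 C=38 D=27 E=23] avail[A=40 B=26 C=38 D=27 E=23] open={}
Step 7: reserve R4 E 2 -> on_hand[A=40 B=26 C=38 D=27 E=23] avail[A=40 B=26 C=38 D=27 E=21] open={R4}
Step 8: cancel R4 -> on_hand[A=40 B=26 C=38 D=27 E=23] avail[A=40 B=26 C=38 D=27 E=23] open={}
Step 9: reserve R5 C 9 -> on_hand[A=40 B=26 C=38 D=27 E=23] avail[A=40 B=26 C=29 D=27 E=23] open={R5}
Step 10: reserve R6 E 5 -> on_hand[A=40 B=26 C=38 D=27 E=23] avail[A=40 B=26 C=29 D=27 E=18] open={R5,R6}
Step 11: commit R5 -> on_hand[A=40 B=26 C=29 D=27 E=23] avail[A=40 B=26 C=29 D=27 E=18] open={R6}
Step 12: commit R6 -> on_hand[A=40 B=26 C=29 D=27 E=18] avail[A=40 B=26 C=29 D=27 E=18] open={}
Step 13: reserve R7 C 8 -> on_hand[A=40 B=26 C=29 D=27 E=18] avail[A=40 B=26 C=21 D=27 E=18] open={R7}
Step 14: reserve R8 E 8 -> on_hand[A=40 B=26 C=29 D=27 E=18] avail[A=40 B=26 C=21 D=27 E=10] open={R7,R8}
Step 15: reserve R9 E 2 -> on_hand[A=40 B=26 C=29 D=27 E=18] avail[A=40 B=26 C=21 D=27 E=8] open={R7,R8,R9}
Step 16: commit R8 -> on_hand[A=40 B=26 C=29 D=27 E=10] avail[A=40 B=26 C=21 D=27 E=8] open={R7,R9}
Step 17: reserve R10 D 6 -> on_hand[A=40 B=26 C=29 D=27 E=10] avail[A=40 B=26 C=21 D=21 E=8] open={R10,R7,R9}
Step 18: commit R9 -> on_hand[A=40 B=26 C=29 D=27 E=8] avail[A=40 B=26 C=21 D=21 E=8] open={R10,R7}
Step 19: cancel R10 -> on_hand[A=40 B=26 C=29 D=27 E=8] avail[A=40 B=26 C=21 D=27 E=8] open={R7}
Step 20: reserve R11 B 1 -> on_hand[A=40 B=26 C=29 D=27 E=8] avail[A=40 B=25 C=21 D=27 E=8] open={R11,R7}
Open reservations: ['R11', 'R7'] -> 2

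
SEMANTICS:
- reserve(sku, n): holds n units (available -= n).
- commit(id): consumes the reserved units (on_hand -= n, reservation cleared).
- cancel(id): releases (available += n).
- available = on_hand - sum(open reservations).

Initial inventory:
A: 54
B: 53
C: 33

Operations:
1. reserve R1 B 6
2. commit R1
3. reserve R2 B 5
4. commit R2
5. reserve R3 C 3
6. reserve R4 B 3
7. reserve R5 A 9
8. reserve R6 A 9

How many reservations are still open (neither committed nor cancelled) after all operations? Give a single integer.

Answer: 4

Derivation:
Step 1: reserve R1 B 6 -> on_hand[A=54 B=53 C=33] avail[A=54 B=47 C=33] open={R1}
Step 2: commit R1 -> on_hand[A=54 B=47 C=33] avail[A=54 B=47 C=33] open={}
Step 3: reserve R2 B 5 -> on_hand[A=54 B=47 C=33] avail[A=54 B=42 C=33] open={R2}
Step 4: commit R2 -> on_hand[A=54 B=42 C=33] avail[A=54 B=42 C=33] open={}
Step 5: reserve R3 C 3 -> on_hand[A=54 B=42 C=33] avail[A=54 B=42 C=30] open={R3}
Step 6: reserve R4 B 3 -> on_hand[A=54 B=42 C=33] avail[A=54 B=39 C=30] open={R3,R4}
Step 7: reserve R5 A 9 -> on_hand[A=54 B=42 C=33] avail[A=45 B=39 C=30] open={R3,R4,R5}
Step 8: reserve R6 A 9 -> on_hand[A=54 B=42 C=33] avail[A=36 B=39 C=30] open={R3,R4,R5,R6}
Open reservations: ['R3', 'R4', 'R5', 'R6'] -> 4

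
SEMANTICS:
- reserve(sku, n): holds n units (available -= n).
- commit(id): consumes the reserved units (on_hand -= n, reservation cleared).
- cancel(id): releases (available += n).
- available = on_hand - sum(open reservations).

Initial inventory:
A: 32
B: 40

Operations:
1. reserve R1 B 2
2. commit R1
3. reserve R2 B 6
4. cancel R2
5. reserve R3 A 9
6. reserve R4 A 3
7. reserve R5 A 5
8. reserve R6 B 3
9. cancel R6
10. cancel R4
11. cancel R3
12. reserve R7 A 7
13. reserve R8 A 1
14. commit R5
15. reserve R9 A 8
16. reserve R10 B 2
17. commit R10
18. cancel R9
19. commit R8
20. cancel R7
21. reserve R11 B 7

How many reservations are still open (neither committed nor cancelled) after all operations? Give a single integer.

Step 1: reserve R1 B 2 -> on_hand[A=32 B=40] avail[A=32 B=38] open={R1}
Step 2: commit R1 -> on_hand[A=32 B=38] avail[A=32 B=38] open={}
Step 3: reserve R2 B 6 -> on_hand[A=32 B=38] avail[A=32 B=32] open={R2}
Step 4: cancel R2 -> on_hand[A=32 B=38] avail[A=32 B=38] open={}
Step 5: reserve R3 A 9 -> on_hand[A=32 B=38] avail[A=23 B=38] open={R3}
Step 6: reserve R4 A 3 -> on_hand[A=32 B=38] avail[A=20 B=38] open={R3,R4}
Step 7: reserve R5 A 5 -> on_hand[A=32 B=38] avail[A=15 B=38] open={R3,R4,R5}
Step 8: reserve R6 B 3 -> on_hand[A=32 B=38] avail[A=15 B=35] open={R3,R4,R5,R6}
Step 9: cancel R6 -> on_hand[A=32 B=38] avail[A=15 B=38] open={R3,R4,R5}
Step 10: cancel R4 -> on_hand[A=32 B=38] avail[A=18 B=38] open={R3,R5}
Step 11: cancel R3 -> on_hand[A=32 B=38] avail[A=27 B=38] open={R5}
Step 12: reserve R7 A 7 -> on_hand[A=32 B=38] avail[A=20 B=38] open={R5,R7}
Step 13: reserve R8 A 1 -> on_hand[A=32 B=38] avail[A=19 B=38] open={R5,R7,R8}
Step 14: commit R5 -> on_hand[A=27 B=38] avail[A=19 B=38] open={R7,R8}
Step 15: reserve R9 A 8 -> on_hand[A=27 B=38] avail[A=11 B=38] open={R7,R8,R9}
Step 16: reserve R10 B 2 -> on_hand[A=27 B=38] avail[A=11 B=36] open={R10,R7,R8,R9}
Step 17: commit R10 -> on_hand[A=27 B=36] avail[A=11 B=36] open={R7,R8,R9}
Step 18: cancel R9 -> on_hand[A=27 B=36] avail[A=19 B=36] open={R7,R8}
Step 19: commit R8 -> on_hand[A=26 B=36] avail[A=19 B=36] open={R7}
Step 20: cancel R7 -> on_hand[A=26 B=36] avail[A=26 B=36] open={}
Step 21: reserve R11 B 7 -> on_hand[A=26 B=36] avail[A=26 B=29] open={R11}
Open reservations: ['R11'] -> 1

Answer: 1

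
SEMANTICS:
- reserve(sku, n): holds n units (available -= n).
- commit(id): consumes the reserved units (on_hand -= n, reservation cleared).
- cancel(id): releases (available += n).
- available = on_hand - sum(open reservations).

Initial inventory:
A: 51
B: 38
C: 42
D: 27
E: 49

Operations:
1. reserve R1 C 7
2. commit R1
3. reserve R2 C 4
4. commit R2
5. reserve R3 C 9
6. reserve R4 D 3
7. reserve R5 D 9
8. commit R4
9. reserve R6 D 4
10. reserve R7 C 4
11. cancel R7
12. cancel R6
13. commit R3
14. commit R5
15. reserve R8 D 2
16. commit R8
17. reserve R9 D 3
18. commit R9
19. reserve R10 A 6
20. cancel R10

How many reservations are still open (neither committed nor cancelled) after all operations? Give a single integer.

Step 1: reserve R1 C 7 -> on_hand[A=51 B=38 C=42 D=27 E=49] avail[A=51 B=38 C=35 D=27 E=49] open={R1}
Step 2: commit R1 -> on_hand[A=51 B=38 C=35 D=27 E=49] avail[A=51 B=38 C=35 D=27 E=49] open={}
Step 3: reserve R2 C 4 -> on_hand[A=51 B=38 C=35 D=27 E=49] avail[A=51 B=38 C=31 D=27 E=49] open={R2}
Step 4: commit R2 -> on_hand[A=51 B=38 C=31 D=27 E=49] avail[A=51 B=38 C=31 D=27 E=49] open={}
Step 5: reserve R3 C 9 -> on_hand[A=51 B=38 C=31 D=27 E=49] avail[A=51 B=38 C=22 D=27 E=49] open={R3}
Step 6: reserve R4 D 3 -> on_hand[A=51 B=38 C=31 D=27 E=49] avail[A=51 B=38 C=22 D=24 E=49] open={R3,R4}
Step 7: reserve R5 D 9 -> on_hand[A=51 B=38 C=31 D=27 E=49] avail[A=51 B=38 C=22 D=15 E=49] open={R3,R4,R5}
Step 8: commit R4 -> on_hand[A=51 B=38 C=31 D=24 E=49] avail[A=51 B=38 C=22 D=15 E=49] open={R3,R5}
Step 9: reserve R6 D 4 -> on_hand[A=51 B=38 C=31 D=24 E=49] avail[A=51 B=38 C=22 D=11 E=49] open={R3,R5,R6}
Step 10: reserve R7 C 4 -> on_hand[A=51 B=38 C=31 D=24 E=49] avail[A=51 B=38 C=18 D=11 E=49] open={R3,R5,R6,R7}
Step 11: cancel R7 -> on_hand[A=51 B=38 C=31 D=24 E=49] avail[A=51 B=38 C=22 D=11 E=49] open={R3,R5,R6}
Step 12: cancel R6 -> on_hand[A=51 B=38 C=31 D=24 E=49] avail[A=51 B=38 C=22 D=15 E=49] open={R3,R5}
Step 13: commit R3 -> on_hand[A=51 B=38 C=22 D=24 E=49] avail[A=51 B=38 C=22 D=15 E=49] open={R5}
Step 14: commit R5 -> on_hand[A=51 B=38 C=22 D=15 E=49] avail[A=51 B=38 C=22 D=15 E=49] open={}
Step 15: reserve R8 D 2 -> on_hand[A=51 B=38 C=22 D=15 E=49] avail[A=51 B=38 C=22 D=13 E=49] open={R8}
Step 16: commit R8 -> on_hand[A=51 B=38 C=22 D=13 E=49] avail[A=51 B=38 C=22 D=13 E=49] open={}
Step 17: reserve R9 D 3 -> on_hand[A=51 B=38 C=22 D=13 E=49] avail[A=51 B=38 C=22 D=10 E=49] open={R9}
Step 18: commit R9 -> on_hand[A=51 B=38 C=22 D=10 E=49] avail[A=51 B=38 C=22 D=10 E=49] open={}
Step 19: reserve R10 A 6 -> on_hand[A=51 B=38 C=22 D=10 E=49] avail[A=45 B=38 C=22 D=10 E=49] open={R10}
Step 20: cancel R10 -> on_hand[A=51 B=38 C=22 D=10 E=49] avail[A=51 B=38 C=22 D=10 E=49] open={}
Open reservations: [] -> 0

Answer: 0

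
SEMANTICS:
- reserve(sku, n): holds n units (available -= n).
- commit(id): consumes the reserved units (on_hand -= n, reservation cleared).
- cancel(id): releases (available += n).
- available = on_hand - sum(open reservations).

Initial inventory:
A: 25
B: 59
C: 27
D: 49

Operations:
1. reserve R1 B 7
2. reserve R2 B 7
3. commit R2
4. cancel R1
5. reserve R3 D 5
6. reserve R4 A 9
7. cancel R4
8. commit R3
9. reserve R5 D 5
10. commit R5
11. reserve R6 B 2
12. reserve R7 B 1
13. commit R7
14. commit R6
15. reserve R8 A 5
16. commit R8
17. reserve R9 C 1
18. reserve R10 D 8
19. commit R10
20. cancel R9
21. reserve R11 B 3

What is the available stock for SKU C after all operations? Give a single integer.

Answer: 27

Derivation:
Step 1: reserve R1 B 7 -> on_hand[A=25 B=59 C=27 D=49] avail[A=25 B=52 C=27 D=49] open={R1}
Step 2: reserve R2 B 7 -> on_hand[A=25 B=59 C=27 D=49] avail[A=25 B=45 C=27 D=49] open={R1,R2}
Step 3: commit R2 -> on_hand[A=25 B=52 C=27 D=49] avail[A=25 B=45 C=27 D=49] open={R1}
Step 4: cancel R1 -> on_hand[A=25 B=52 C=27 D=49] avail[A=25 B=52 C=27 D=49] open={}
Step 5: reserve R3 D 5 -> on_hand[A=25 B=52 C=27 D=49] avail[A=25 B=52 C=27 D=44] open={R3}
Step 6: reserve R4 A 9 -> on_hand[A=25 B=52 C=27 D=49] avail[A=16 B=52 C=27 D=44] open={R3,R4}
Step 7: cancel R4 -> on_hand[A=25 B=52 C=27 D=49] avail[A=25 B=52 C=27 D=44] open={R3}
Step 8: commit R3 -> on_hand[A=25 B=52 C=27 D=44] avail[A=25 B=52 C=27 D=44] open={}
Step 9: reserve R5 D 5 -> on_hand[A=25 B=52 C=27 D=44] avail[A=25 B=52 C=27 D=39] open={R5}
Step 10: commit R5 -> on_hand[A=25 B=52 C=27 D=39] avail[A=25 B=52 C=27 D=39] open={}
Step 11: reserve R6 B 2 -> on_hand[A=25 B=52 C=27 D=39] avail[A=25 B=50 C=27 D=39] open={R6}
Step 12: reserve R7 B 1 -> on_hand[A=25 B=52 C=27 D=39] avail[A=25 B=49 C=27 D=39] open={R6,R7}
Step 13: commit R7 -> on_hand[A=25 B=51 C=27 D=39] avail[A=25 B=49 C=27 D=39] open={R6}
Step 14: commit R6 -> on_hand[A=25 B=49 C=27 D=39] avail[A=25 B=49 C=27 D=39] open={}
Step 15: reserve R8 A 5 -> on_hand[A=25 B=49 C=27 D=39] avail[A=20 B=49 C=27 D=39] open={R8}
Step 16: commit R8 -> on_hand[A=20 B=49 C=27 D=39] avail[A=20 B=49 C=27 D=39] open={}
Step 17: reserve R9 C 1 -> on_hand[A=20 B=49 C=27 D=39] avail[A=20 B=49 C=26 D=39] open={R9}
Step 18: reserve R10 D 8 -> on_hand[A=20 B=49 C=27 D=39] avail[A=20 B=49 C=26 D=31] open={R10,R9}
Step 19: commit R10 -> on_hand[A=20 B=49 C=27 D=31] avail[A=20 B=49 C=26 D=31] open={R9}
Step 20: cancel R9 -> on_hand[A=20 B=49 C=27 D=31] avail[A=20 B=49 C=27 D=31] open={}
Step 21: reserve R11 B 3 -> on_hand[A=20 B=49 C=27 D=31] avail[A=20 B=46 C=27 D=31] open={R11}
Final available[C] = 27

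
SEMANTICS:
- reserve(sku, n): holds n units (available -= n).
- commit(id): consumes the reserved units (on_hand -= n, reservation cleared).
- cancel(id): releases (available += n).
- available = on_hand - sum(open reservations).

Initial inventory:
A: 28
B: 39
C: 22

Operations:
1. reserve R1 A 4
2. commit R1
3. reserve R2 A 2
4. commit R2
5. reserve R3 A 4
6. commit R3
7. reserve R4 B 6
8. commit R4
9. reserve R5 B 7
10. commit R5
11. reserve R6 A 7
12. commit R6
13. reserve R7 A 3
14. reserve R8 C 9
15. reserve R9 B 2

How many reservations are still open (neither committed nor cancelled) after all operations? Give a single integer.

Step 1: reserve R1 A 4 -> on_hand[A=28 B=39 C=22] avail[A=24 B=39 C=22] open={R1}
Step 2: commit R1 -> on_hand[A=24 B=39 C=22] avail[A=24 B=39 C=22] open={}
Step 3: reserve R2 A 2 -> on_hand[A=24 B=39 C=22] avail[A=22 B=39 C=22] open={R2}
Step 4: commit R2 -> on_hand[A=22 B=39 C=22] avail[A=22 B=39 C=22] open={}
Step 5: reserve R3 A 4 -> on_hand[A=22 B=39 C=22] avail[A=18 B=39 C=22] open={R3}
Step 6: commit R3 -> on_hand[A=18 B=39 C=22] avail[A=18 B=39 C=22] open={}
Step 7: reserve R4 B 6 -> on_hand[A=18 B=39 C=22] avail[A=18 B=33 C=22] open={R4}
Step 8: commit R4 -> on_hand[A=18 B=33 C=22] avail[A=18 B=33 C=22] open={}
Step 9: reserve R5 B 7 -> on_hand[A=18 B=33 C=22] avail[A=18 B=26 C=22] open={R5}
Step 10: commit R5 -> on_hand[A=18 B=26 C=22] avail[A=18 B=26 C=22] open={}
Step 11: reserve R6 A 7 -> on_hand[A=18 B=26 C=22] avail[A=11 B=26 C=22] open={R6}
Step 12: commit R6 -> on_hand[A=11 B=26 C=22] avail[A=11 B=26 C=22] open={}
Step 13: reserve R7 A 3 -> on_hand[A=11 B=26 C=22] avail[A=8 B=26 C=22] open={R7}
Step 14: reserve R8 C 9 -> on_hand[A=11 B=26 C=22] avail[A=8 B=26 C=13] open={R7,R8}
Step 15: reserve R9 B 2 -> on_hand[A=11 B=26 C=22] avail[A=8 B=24 C=13] open={R7,R8,R9}
Open reservations: ['R7', 'R8', 'R9'] -> 3

Answer: 3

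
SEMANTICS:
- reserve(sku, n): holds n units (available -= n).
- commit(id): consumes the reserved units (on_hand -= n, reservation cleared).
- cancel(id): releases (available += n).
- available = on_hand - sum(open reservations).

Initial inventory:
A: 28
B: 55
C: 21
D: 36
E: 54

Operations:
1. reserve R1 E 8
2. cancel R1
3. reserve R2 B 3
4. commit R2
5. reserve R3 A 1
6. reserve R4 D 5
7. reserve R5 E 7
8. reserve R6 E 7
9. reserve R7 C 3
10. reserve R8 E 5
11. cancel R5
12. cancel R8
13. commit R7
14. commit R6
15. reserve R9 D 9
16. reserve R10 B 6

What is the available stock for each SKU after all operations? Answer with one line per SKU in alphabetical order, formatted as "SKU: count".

Step 1: reserve R1 E 8 -> on_hand[A=28 B=55 C=21 D=36 E=54] avail[A=28 B=55 C=21 D=36 E=46] open={R1}
Step 2: cancel R1 -> on_hand[A=28 B=55 C=21 D=36 E=54] avail[A=28 B=55 C=21 D=36 E=54] open={}
Step 3: reserve R2 B 3 -> on_hand[A=28 B=55 C=21 D=36 E=54] avail[A=28 B=52 C=21 D=36 E=54] open={R2}
Step 4: commit R2 -> on_hand[A=28 B=52 C=21 D=36 E=54] avail[A=28 B=52 C=21 D=36 E=54] open={}
Step 5: reserve R3 A 1 -> on_hand[A=28 B=52 C=21 D=36 E=54] avail[A=27 B=52 C=21 D=36 E=54] open={R3}
Step 6: reserve R4 D 5 -> on_hand[A=28 B=52 C=21 D=36 E=54] avail[A=27 B=52 C=21 D=31 E=54] open={R3,R4}
Step 7: reserve R5 E 7 -> on_hand[A=28 B=52 C=21 D=36 E=54] avail[A=27 B=52 C=21 D=31 E=47] open={R3,R4,R5}
Step 8: reserve R6 E 7 -> on_hand[A=28 B=52 C=21 D=36 E=54] avail[A=27 B=52 C=21 D=31 E=40] open={R3,R4,R5,R6}
Step 9: reserve R7 C 3 -> on_hand[A=28 B=52 C=21 D=36 E=54] avail[A=27 B=52 C=18 D=31 E=40] open={R3,R4,R5,R6,R7}
Step 10: reserve R8 E 5 -> on_hand[A=28 B=52 C=21 D=36 E=54] avail[A=27 B=52 C=18 D=31 E=35] open={R3,R4,R5,R6,R7,R8}
Step 11: cancel R5 -> on_hand[A=28 B=52 C=21 D=36 E=54] avail[A=27 B=52 C=18 D=31 E=42] open={R3,R4,R6,R7,R8}
Step 12: cancel R8 -> on_hand[A=28 B=52 C=21 D=36 E=54] avail[A=27 B=52 C=18 D=31 E=47] open={R3,R4,R6,R7}
Step 13: commit R7 -> on_hand[A=28 B=52 C=18 D=36 E=54] avail[A=27 B=52 C=18 D=31 E=47] open={R3,R4,R6}
Step 14: commit R6 -> on_hand[A=28 B=52 C=18 D=36 E=47] avail[A=27 B=52 C=18 D=31 E=47] open={R3,R4}
Step 15: reserve R9 D 9 -> on_hand[A=28 B=52 C=18 D=36 E=47] avail[A=27 B=52 C=18 D=22 E=47] open={R3,R4,R9}
Step 16: reserve R10 B 6 -> on_hand[A=28 B=52 C=18 D=36 E=47] avail[A=27 B=46 C=18 D=22 E=47] open={R10,R3,R4,R9}

Answer: A: 27
B: 46
C: 18
D: 22
E: 47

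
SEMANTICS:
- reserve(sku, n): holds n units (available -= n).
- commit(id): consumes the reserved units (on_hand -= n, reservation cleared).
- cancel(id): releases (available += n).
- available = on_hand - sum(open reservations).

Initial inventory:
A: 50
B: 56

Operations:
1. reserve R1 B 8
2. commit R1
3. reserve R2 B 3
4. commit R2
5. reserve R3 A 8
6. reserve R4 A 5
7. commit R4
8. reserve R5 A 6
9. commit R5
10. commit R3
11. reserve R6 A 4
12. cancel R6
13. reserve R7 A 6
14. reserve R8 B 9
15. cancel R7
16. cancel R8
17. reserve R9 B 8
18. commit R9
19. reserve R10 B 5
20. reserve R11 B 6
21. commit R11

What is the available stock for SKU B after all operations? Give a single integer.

Step 1: reserve R1 B 8 -> on_hand[A=50 B=56] avail[A=50 B=48] open={R1}
Step 2: commit R1 -> on_hand[A=50 B=48] avail[A=50 B=48] open={}
Step 3: reserve R2 B 3 -> on_hand[A=50 B=48] avail[A=50 B=45] open={R2}
Step 4: commit R2 -> on_hand[A=50 B=45] avail[A=50 B=45] open={}
Step 5: reserve R3 A 8 -> on_hand[A=50 B=45] avail[A=42 B=45] open={R3}
Step 6: reserve R4 A 5 -> on_hand[A=50 B=45] avail[A=37 B=45] open={R3,R4}
Step 7: commit R4 -> on_hand[A=45 B=45] avail[A=37 B=45] open={R3}
Step 8: reserve R5 A 6 -> on_hand[A=45 B=45] avail[A=31 B=45] open={R3,R5}
Step 9: commit R5 -> on_hand[A=39 B=45] avail[A=31 B=45] open={R3}
Step 10: commit R3 -> on_hand[A=31 B=45] avail[A=31 B=45] open={}
Step 11: reserve R6 A 4 -> on_hand[A=31 B=45] avail[A=27 B=45] open={R6}
Step 12: cancel R6 -> on_hand[A=31 B=45] avail[A=31 B=45] open={}
Step 13: reserve R7 A 6 -> on_hand[A=31 B=45] avail[A=25 B=45] open={R7}
Step 14: reserve R8 B 9 -> on_hand[A=31 B=45] avail[A=25 B=36] open={R7,R8}
Step 15: cancel R7 -> on_hand[A=31 B=45] avail[A=31 B=36] open={R8}
Step 16: cancel R8 -> on_hand[A=31 B=45] avail[A=31 B=45] open={}
Step 17: reserve R9 B 8 -> on_hand[A=31 B=45] avail[A=31 B=37] open={R9}
Step 18: commit R9 -> on_hand[A=31 B=37] avail[A=31 B=37] open={}
Step 19: reserve R10 B 5 -> on_hand[A=31 B=37] avail[A=31 B=32] open={R10}
Step 20: reserve R11 B 6 -> on_hand[A=31 B=37] avail[A=31 B=26] open={R10,R11}
Step 21: commit R11 -> on_hand[A=31 B=31] avail[A=31 B=26] open={R10}
Final available[B] = 26

Answer: 26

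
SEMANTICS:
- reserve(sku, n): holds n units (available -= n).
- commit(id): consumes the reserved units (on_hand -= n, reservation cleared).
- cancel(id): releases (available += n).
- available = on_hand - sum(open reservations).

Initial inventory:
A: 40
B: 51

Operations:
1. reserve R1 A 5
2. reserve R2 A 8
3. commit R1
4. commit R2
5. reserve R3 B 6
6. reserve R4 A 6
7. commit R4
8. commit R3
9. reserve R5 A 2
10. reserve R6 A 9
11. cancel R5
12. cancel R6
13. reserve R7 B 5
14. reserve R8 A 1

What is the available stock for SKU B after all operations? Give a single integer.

Step 1: reserve R1 A 5 -> on_hand[A=40 B=51] avail[A=35 B=51] open={R1}
Step 2: reserve R2 A 8 -> on_hand[A=40 B=51] avail[A=27 B=51] open={R1,R2}
Step 3: commit R1 -> on_hand[A=35 B=51] avail[A=27 B=51] open={R2}
Step 4: commit R2 -> on_hand[A=27 B=51] avail[A=27 B=51] open={}
Step 5: reserve R3 B 6 -> on_hand[A=27 B=51] avail[A=27 B=45] open={R3}
Step 6: reserve R4 A 6 -> on_hand[A=27 B=51] avail[A=21 B=45] open={R3,R4}
Step 7: commit R4 -> on_hand[A=21 B=51] avail[A=21 B=45] open={R3}
Step 8: commit R3 -> on_hand[A=21 B=45] avail[A=21 B=45] open={}
Step 9: reserve R5 A 2 -> on_hand[A=21 B=45] avail[A=19 B=45] open={R5}
Step 10: reserve R6 A 9 -> on_hand[A=21 B=45] avail[A=10 B=45] open={R5,R6}
Step 11: cancel R5 -> on_hand[A=21 B=45] avail[A=12 B=45] open={R6}
Step 12: cancel R6 -> on_hand[A=21 B=45] avail[A=21 B=45] open={}
Step 13: reserve R7 B 5 -> on_hand[A=21 B=45] avail[A=21 B=40] open={R7}
Step 14: reserve R8 A 1 -> on_hand[A=21 B=45] avail[A=20 B=40] open={R7,R8}
Final available[B] = 40

Answer: 40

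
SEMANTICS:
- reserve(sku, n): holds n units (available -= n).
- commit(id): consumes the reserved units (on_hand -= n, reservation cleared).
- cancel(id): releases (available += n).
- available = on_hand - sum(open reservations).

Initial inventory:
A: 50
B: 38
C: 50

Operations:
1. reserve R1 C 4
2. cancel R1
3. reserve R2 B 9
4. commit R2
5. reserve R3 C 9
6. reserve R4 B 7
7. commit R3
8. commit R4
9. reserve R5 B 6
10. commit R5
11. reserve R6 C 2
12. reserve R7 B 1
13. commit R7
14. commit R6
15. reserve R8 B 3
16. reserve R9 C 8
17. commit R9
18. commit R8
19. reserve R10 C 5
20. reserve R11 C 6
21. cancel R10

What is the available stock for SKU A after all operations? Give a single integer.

Answer: 50

Derivation:
Step 1: reserve R1 C 4 -> on_hand[A=50 B=38 C=50] avail[A=50 B=38 C=46] open={R1}
Step 2: cancel R1 -> on_hand[A=50 B=38 C=50] avail[A=50 B=38 C=50] open={}
Step 3: reserve R2 B 9 -> on_hand[A=50 B=38 C=50] avail[A=50 B=29 C=50] open={R2}
Step 4: commit R2 -> on_hand[A=50 B=29 C=50] avail[A=50 B=29 C=50] open={}
Step 5: reserve R3 C 9 -> on_hand[A=50 B=29 C=50] avail[A=50 B=29 C=41] open={R3}
Step 6: reserve R4 B 7 -> on_hand[A=50 B=29 C=50] avail[A=50 B=22 C=41] open={R3,R4}
Step 7: commit R3 -> on_hand[A=50 B=29 C=41] avail[A=50 B=22 C=41] open={R4}
Step 8: commit R4 -> on_hand[A=50 B=22 C=41] avail[A=50 B=22 C=41] open={}
Step 9: reserve R5 B 6 -> on_hand[A=50 B=22 C=41] avail[A=50 B=16 C=41] open={R5}
Step 10: commit R5 -> on_hand[A=50 B=16 C=41] avail[A=50 B=16 C=41] open={}
Step 11: reserve R6 C 2 -> on_hand[A=50 B=16 C=41] avail[A=50 B=16 C=39] open={R6}
Step 12: reserve R7 B 1 -> on_hand[A=50 B=16 C=41] avail[A=50 B=15 C=39] open={R6,R7}
Step 13: commit R7 -> on_hand[A=50 B=15 C=41] avail[A=50 B=15 C=39] open={R6}
Step 14: commit R6 -> on_hand[A=50 B=15 C=39] avail[A=50 B=15 C=39] open={}
Step 15: reserve R8 B 3 -> on_hand[A=50 B=15 C=39] avail[A=50 B=12 C=39] open={R8}
Step 16: reserve R9 C 8 -> on_hand[A=50 B=15 C=39] avail[A=50 B=12 C=31] open={R8,R9}
Step 17: commit R9 -> on_hand[A=50 B=15 C=31] avail[A=50 B=12 C=31] open={R8}
Step 18: commit R8 -> on_hand[A=50 B=12 C=31] avail[A=50 B=12 C=31] open={}
Step 19: reserve R10 C 5 -> on_hand[A=50 B=12 C=31] avail[A=50 B=12 C=26] open={R10}
Step 20: reserve R11 C 6 -> on_hand[A=50 B=12 C=31] avail[A=50 B=12 C=20] open={R10,R11}
Step 21: cancel R10 -> on_hand[A=50 B=12 C=31] avail[A=50 B=12 C=25] open={R11}
Final available[A] = 50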